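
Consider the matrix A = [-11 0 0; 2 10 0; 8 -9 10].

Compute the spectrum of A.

A is lower triangular, so its eigenvalues are the diagonal entries.
Diagonal: -11, 10, 10.

-11, 10, 10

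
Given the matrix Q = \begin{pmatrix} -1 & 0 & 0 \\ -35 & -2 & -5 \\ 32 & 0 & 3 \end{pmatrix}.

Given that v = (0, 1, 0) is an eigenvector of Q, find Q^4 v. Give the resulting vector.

(0, 16, 0)

First find the eigenvalue: Qv = (0, -2, 0) = -2·(0, 1, 0), so λ = -2.
Then Q^4 v = λ^4·v = (-2)^4·(0, 1, 0) = 16·(0, 1, 0) = (0, 16, 0).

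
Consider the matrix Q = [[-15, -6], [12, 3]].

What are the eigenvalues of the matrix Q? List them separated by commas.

-9, -3

det(Q - μI) = (-15 - μ)(3 - μ) - (-6)·(12) = μ^2 + 12μ + 27.
This factors as (μ + 9)·(μ + 3) = 0.
Eigenvalues: -9, -3.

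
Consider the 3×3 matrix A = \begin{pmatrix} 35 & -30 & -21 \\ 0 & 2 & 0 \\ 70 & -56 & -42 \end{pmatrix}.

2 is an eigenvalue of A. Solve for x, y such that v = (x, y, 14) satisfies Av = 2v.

We need (A - 2I)v = 0.
A - 2I = [[33, -30, -21], [0, 0, 0], [70, -56, -44]].
Row 1: (33)·x + (-30)·y + (-21)·14 = 0
Row 2: (0)·x + (0)·y + (0)·14 = 0
Row 3: (70)·x + (-56)·y + (-44)·14 = 0
Solving gives x = 8, y = -1.
Check: A·(8, -1, 14) = (16, -2, 28) = 2·(8, -1, 14).

8, -1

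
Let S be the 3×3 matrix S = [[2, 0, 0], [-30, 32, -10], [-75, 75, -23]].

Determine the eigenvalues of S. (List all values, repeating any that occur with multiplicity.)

The characteristic polynomial is p(λ) = det(λI - S).
Expanding the 3×3 determinant: p(λ) = λ^3 - 11λ^2 + 32λ - 28.
Try λ = 7: p(7) = 0, so 7 is a root.
Factor out (λ - 7): p(λ) = (λ - 7)·(λ^2 - 4λ + 4).
The quadratic factor is (λ - 2)^2.
Eigenvalues: 2, 2, 7.

2, 2, 7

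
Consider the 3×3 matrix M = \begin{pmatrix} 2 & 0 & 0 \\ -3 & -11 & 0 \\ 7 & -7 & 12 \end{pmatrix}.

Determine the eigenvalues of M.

M is lower triangular, so its eigenvalues are the diagonal entries.
Diagonal: 2, -11, 12.

-11, 2, 12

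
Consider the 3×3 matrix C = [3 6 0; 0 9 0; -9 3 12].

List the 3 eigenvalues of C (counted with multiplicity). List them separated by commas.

3, 9, 12

Set up det(lambda·I - C) = 0.
Expanding the 3×3 determinant: p(lambda) = lambda^3 - 24·lambda^2 + 171·lambda - 324.
Rational-root test: lambda = 3 gives p(3) = 0.
Dividing by (lambda - 3) leaves lambda^2 - 21·lambda + 108.
The quadratic factors as (lambda - 9)·(lambda - 12).
Eigenvalues: 3, 9, 12.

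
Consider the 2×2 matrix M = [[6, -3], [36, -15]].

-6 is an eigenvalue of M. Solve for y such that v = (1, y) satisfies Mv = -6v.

We need (M + 6I)v = 0.
M + 6I = [[12, -3], [36, -9]].
Row 1: (12)·1 + (-3)·y = 0
Row 2: (36)·1 + (-9)·y = 0
Solving gives y = 4.
Check: M·(1, 4) = (-6, -24) = -6·(1, 4).

4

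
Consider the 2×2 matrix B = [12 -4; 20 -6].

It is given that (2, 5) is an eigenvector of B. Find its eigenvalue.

2

Compute Bv: B·(2, 5) = (4, 10).
Since Bv = λv, compare component 1: 4 = λ·2, so λ = 2.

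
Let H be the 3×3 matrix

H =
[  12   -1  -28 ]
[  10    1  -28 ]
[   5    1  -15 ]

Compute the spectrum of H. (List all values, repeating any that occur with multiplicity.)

The characteristic polynomial is p(μ) = det(μI - H).
Expanding the 3×3 determinant: p(μ) = μ^3 + 2μ^2 - 5μ - 6.
Since p(-1) = 0, μ = -1 is a root.
Factor out (μ + 1): p(μ) = (μ + 1)·(μ^2 + μ - 6).
The quadratic factors as (μ + 3)·(μ - 2).
Eigenvalues: -3, -1, 2.

-3, -1, 2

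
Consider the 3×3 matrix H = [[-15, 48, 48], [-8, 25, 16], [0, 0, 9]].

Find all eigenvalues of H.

Set up det(λI - H) = 0.
Expanding the 3×3 determinant: p(λ) = λ^3 - 19λ^2 + 99λ - 81.
Rational-root test: λ = 9 gives p(9) = 0.
Factor out (λ - 9): p(λ) = (λ - 9)·(λ^2 - 10λ + 9).
The quadratic factors as (λ - 1)·(λ - 9).
Eigenvalues: 1, 9, 9.

1, 9, 9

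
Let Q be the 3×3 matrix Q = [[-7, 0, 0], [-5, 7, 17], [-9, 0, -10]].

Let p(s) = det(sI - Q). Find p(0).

p(0) = det(0·I − Q) = det(−Q) = (−1)^3·det(Q).
det(Q) = 490, so p(0) = -490.

-490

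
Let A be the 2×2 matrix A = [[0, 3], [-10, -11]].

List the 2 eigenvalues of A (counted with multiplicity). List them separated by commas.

det(A - tI) = (0 - t)(-11 - t) - (3)·(-10) = t^2 + 11t + 30.
This factors as (t + 6)·(t + 5) = 0.
Eigenvalues: -6, -5.

-6, -5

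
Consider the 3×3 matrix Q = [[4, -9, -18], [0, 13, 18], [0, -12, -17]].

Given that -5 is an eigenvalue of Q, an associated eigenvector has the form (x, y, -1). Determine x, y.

We need (Q + 5I)v = 0.
Q + 5I = [[9, -9, -18], [0, 18, 18], [0, -12, -12]].
Row 1: (9)·x + (-9)·y + (-18)·-1 = 0
Row 2: (0)·x + (18)·y + (18)·-1 = 0
Row 3: (0)·x + (-12)·y + (-12)·-1 = 0
Solving gives x = -1, y = 1.
Check: Q·(-1, 1, -1) = (5, -5, 5) = -5·(-1, 1, -1).

-1, 1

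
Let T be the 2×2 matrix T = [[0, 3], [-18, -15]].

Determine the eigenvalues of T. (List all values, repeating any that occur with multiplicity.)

det(T - μI) = (0 - μ)(-15 - μ) - (3)·(-18) = μ^2 + 15μ + 54.
This factors as (μ + 9)·(μ + 6) = 0.
Eigenvalues: -9, -6.

-9, -6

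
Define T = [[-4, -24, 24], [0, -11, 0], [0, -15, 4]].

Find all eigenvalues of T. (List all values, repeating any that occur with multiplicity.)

The characteristic polynomial is p(lambda) = det(lambda·I - T).
Expanding along the first row, p(lambda) = lambda^3 + 11·lambda^2 - 16·lambda - 176.
Try lambda = -4: p(-4) = 0, so -4 is a root.
Dividing by (lambda + 4) leaves lambda^2 + 7·lambda - 44.
The quadratic factors as (lambda + 11)·(lambda - 4).
Eigenvalues: -11, -4, 4.

-11, -4, 4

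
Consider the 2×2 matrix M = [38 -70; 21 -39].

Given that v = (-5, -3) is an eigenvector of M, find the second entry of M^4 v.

-768

First find the eigenvalue: Mv = (20, 12) = -4·(-5, -3), so λ = -4.
Then M^4 v = λ^4·v = (-4)^4·(-5, -3) = 256·(-5, -3) = (-1280, -768).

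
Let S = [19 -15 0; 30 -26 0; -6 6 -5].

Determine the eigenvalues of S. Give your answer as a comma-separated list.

-11, -5, 4

The characteristic polynomial is p(lambda) = det(lambda·I - S).
Expanding along the first row, p(lambda) = lambda^3 + 12·lambda^2 - 9·lambda - 220.
Rational-root test: lambda = 4 gives p(4) = 0.
Dividing by (lambda - 4) leaves lambda^2 + 16·lambda + 55.
The quadratic factors as (lambda + 11)·(lambda + 5).
Eigenvalues: -11, -5, 4.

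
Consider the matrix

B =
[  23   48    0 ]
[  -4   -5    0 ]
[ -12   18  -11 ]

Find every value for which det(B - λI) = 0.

Compute the characteristic polynomial p(s) = det(sI - B).
Expanding along the first row, p(s) = s^3 - 7s^2 - 121s + 847.
Since p(7) = 0, s = 7 is a root.
Dividing by (s - 7) leaves s^2 - 121.
The quadratic factors as (s + 11)·(s - 11).
Eigenvalues: -11, 7, 11.

-11, 7, 11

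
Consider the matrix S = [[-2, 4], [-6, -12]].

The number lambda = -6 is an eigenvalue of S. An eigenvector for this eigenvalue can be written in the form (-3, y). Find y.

We need (S + 6I)v = 0.
S + 6I = [[4, 4], [-6, -6]].
Row 1: (4)·-3 + (4)·y = 0
Row 2: (-6)·-3 + (-6)·y = 0
Solving gives y = 3.
Check: S·(-3, 3) = (18, -18) = -6·(-3, 3).

3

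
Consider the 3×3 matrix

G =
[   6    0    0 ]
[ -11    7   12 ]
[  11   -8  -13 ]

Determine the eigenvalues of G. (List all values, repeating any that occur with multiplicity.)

-5, -1, 6

Set up det(λI - G) = 0.
Cofactor expansion gives p(λ) = λ^3 - 31λ - 30.
Since p(-1) = 0, λ = -1 is a root.
Dividing by (λ + 1) leaves λ^2 - λ - 30.
The quadratic factors as (λ + 5)·(λ - 6).
Eigenvalues: -5, -1, 6.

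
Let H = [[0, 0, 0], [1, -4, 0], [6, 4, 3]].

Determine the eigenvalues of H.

H is lower triangular, so its eigenvalues are the diagonal entries.
Diagonal: 0, -4, 3.

-4, 0, 3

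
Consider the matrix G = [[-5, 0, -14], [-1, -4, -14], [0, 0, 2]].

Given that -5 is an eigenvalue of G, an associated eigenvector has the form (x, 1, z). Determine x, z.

We need (G + 5I)v = 0.
G + 5I = [[0, 0, -14], [-1, 1, -14], [0, 0, 7]].
Row 1: (0)·x + (0)·1 + (-14)·z = 0
Row 2: (-1)·x + (1)·1 + (-14)·z = 0
Row 3: (0)·x + (0)·1 + (7)·z = 0
Solving gives x = 1, z = 0.
Check: G·(1, 1, 0) = (-5, -5, 0) = -5·(1, 1, 0).

1, 0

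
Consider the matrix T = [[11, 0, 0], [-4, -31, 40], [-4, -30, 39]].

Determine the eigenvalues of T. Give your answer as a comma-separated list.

-1, 9, 11

Compute the characteristic polynomial p(μ) = det(μI - T).
Cofactor expansion gives p(μ) = μ^3 - 19μ^2 + 79μ + 99.
Rational-root test: μ = -1 gives p(-1) = 0.
Dividing by (μ + 1) leaves μ^2 - 20μ + 99.
The quadratic factors as (μ - 9)·(μ - 11).
Eigenvalues: -1, 9, 11.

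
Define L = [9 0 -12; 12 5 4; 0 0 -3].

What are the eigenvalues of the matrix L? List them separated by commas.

The characteristic polynomial is p(λ) = det(λI - L).
Expanding along the first row, p(λ) = λ^3 - 11λ^2 + 3λ + 135.
Since p(-3) = 0, λ = -3 is a root.
Dividing by (λ + 3) leaves λ^2 - 14λ + 45.
The quadratic factors as (λ - 5)·(λ - 9).
Eigenvalues: -3, 5, 9.

-3, 5, 9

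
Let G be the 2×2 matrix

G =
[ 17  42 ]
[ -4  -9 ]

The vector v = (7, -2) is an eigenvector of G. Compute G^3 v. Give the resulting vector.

(875, -250)

First find the eigenvalue: Gv = (35, -10) = 5·(7, -2), so λ = 5.
Then G^3 v = λ^3·v = 5^3·(7, -2) = 125·(7, -2) = (875, -250).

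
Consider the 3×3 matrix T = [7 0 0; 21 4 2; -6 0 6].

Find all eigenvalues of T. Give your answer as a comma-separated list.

4, 6, 7

The characteristic polynomial is p(λ) = det(λI - T).
Cofactor expansion gives p(λ) = λ^3 - 17λ^2 + 94λ - 168.
Rational-root test: λ = 7 gives p(7) = 0.
Factor out (λ - 7): p(λ) = (λ - 7)·(λ^2 - 10λ + 24).
The quadratic factors as (λ - 4)·(λ - 6).
Eigenvalues: 4, 6, 7.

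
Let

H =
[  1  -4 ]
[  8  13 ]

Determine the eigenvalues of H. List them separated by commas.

5, 9

det(H - lambda·I) = (1 - lambda)(13 - lambda) - (-4)·(8) = lambda^2 - 14·lambda + 45.
This factors as (lambda - 5)·(lambda - 9) = 0.
Eigenvalues: 5, 9.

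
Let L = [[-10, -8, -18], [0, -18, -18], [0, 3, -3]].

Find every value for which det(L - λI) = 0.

Compute the characteristic polynomial p(r) = det(rI - L).
Expanding along the first row, p(r) = r^3 + 31r^2 + 318r + 1080.
Try r = -12: p(-12) = 0, so -12 is a root.
Dividing by (r + 12) leaves r^2 + 19r + 90.
The quadratic factors as (r + 10)·(r + 9).
Eigenvalues: -12, -10, -9.

-12, -10, -9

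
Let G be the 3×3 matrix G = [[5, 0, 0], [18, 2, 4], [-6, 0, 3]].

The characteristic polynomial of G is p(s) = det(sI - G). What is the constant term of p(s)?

p(s) = s^3 - 10s^2 + 31s - 30.
The constant term is -30.

-30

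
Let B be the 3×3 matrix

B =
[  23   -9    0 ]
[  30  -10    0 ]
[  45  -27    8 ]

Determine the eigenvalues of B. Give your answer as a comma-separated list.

5, 8, 8

Compute the characteristic polynomial p(μ) = det(μI - B).
Cofactor expansion gives p(μ) = μ^3 - 21μ^2 + 144μ - 320.
Rational-root test: μ = 5 gives p(5) = 0.
Factor out (μ - 5): p(μ) = (μ - 5)·(μ^2 - 16μ + 64).
The quadratic factor is (μ - 8)^2.
Eigenvalues: 5, 8, 8.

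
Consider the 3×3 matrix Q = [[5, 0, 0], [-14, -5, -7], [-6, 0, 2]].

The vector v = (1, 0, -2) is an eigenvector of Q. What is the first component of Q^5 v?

3125

First find the eigenvalue: Qv = (5, 0, -10) = 5·(1, 0, -2), so λ = 5.
Then Q^5 v = λ^5·v = 5^5·(1, 0, -2) = 3125·(1, 0, -2) = (3125, 0, -6250).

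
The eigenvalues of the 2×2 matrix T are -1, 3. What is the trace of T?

trace(T) is the sum of the eigenvalues: (-1) + (3) = 2.

2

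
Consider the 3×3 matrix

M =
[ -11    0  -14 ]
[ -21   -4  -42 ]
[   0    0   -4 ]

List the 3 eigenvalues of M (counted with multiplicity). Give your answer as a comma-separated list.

-11, -4, -4

Compute the characteristic polynomial p(lambda) = det(lambda·I - M).
Expanding along the first row, p(lambda) = lambda^3 + 19·lambda^2 + 104·lambda + 176.
Rational-root test: lambda = -11 gives p(-11) = 0.
Dividing by (lambda + 11) leaves lambda^2 + 8·lambda + 16.
The quadratic factor is (lambda + 4)^2.
Eigenvalues: -11, -4, -4.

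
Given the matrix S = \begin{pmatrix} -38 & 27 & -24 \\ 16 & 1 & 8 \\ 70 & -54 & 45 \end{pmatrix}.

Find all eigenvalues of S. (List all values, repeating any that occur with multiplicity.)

The characteristic polynomial is p(μ) = det(μI - S).
Cofactor expansion gives p(μ) = μ^3 - 8μ^2 - 23μ + 30.
Since p(-3) = 0, μ = -3 is a root.
Dividing by (μ + 3) leaves μ^2 - 11μ + 10.
The quadratic factors as (μ - 1)·(μ - 10).
Eigenvalues: -3, 1, 10.

-3, 1, 10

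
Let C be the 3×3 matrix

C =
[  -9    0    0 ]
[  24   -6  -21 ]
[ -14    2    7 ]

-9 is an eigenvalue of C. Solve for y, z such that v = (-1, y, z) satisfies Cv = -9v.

1, -1

We need (C + 9I)v = 0.
C + 9I = [[0, 0, 0], [24, 3, -21], [-14, 2, 16]].
Row 1: (0)·-1 + (0)·y + (0)·z = 0
Row 2: (24)·-1 + (3)·y + (-21)·z = 0
Row 3: (-14)·-1 + (2)·y + (16)·z = 0
Solving gives y = 1, z = -1.
Check: C·(-1, 1, -1) = (9, -9, 9) = -9·(-1, 1, -1).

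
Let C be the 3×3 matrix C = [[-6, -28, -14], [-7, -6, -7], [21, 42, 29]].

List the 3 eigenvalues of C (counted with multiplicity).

1, 8, 8

Compute the characteristic polynomial p(t) = det(tI - C).
Expanding along the first row, p(t) = t^3 - 17t^2 + 80t - 64.
Try t = 1: p(1) = 0, so 1 is a root.
Factor out (t - 1): p(t) = (t - 1)·(t^2 - 16t + 64).
The quadratic factor is (t - 8)^2.
Eigenvalues: 1, 8, 8.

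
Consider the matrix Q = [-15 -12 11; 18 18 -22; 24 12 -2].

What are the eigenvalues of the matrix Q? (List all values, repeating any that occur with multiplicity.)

Set up det(λI - Q) = 0.
Expanding along the first row, p(λ) = λ^3 - λ^2 - 60λ - 108.
Rational-root test: λ = 9 gives p(9) = 0.
Factor out (λ - 9): p(λ) = (λ - 9)·(λ^2 + 8λ + 12).
The quadratic factors as (λ + 6)·(λ + 2).
Eigenvalues: -6, -2, 9.

-6, -2, 9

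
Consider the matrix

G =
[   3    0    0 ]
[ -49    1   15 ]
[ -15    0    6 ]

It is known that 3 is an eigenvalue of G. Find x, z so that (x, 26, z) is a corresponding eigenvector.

2, 10

We need (G - 3I)v = 0.
G - 3I = [[0, 0, 0], [-49, -2, 15], [-15, 0, 3]].
Row 1: (0)·x + (0)·26 + (0)·z = 0
Row 2: (-49)·x + (-2)·26 + (15)·z = 0
Row 3: (-15)·x + (0)·26 + (3)·z = 0
Solving gives x = 2, z = 10.
Check: G·(2, 26, 10) = (6, 78, 30) = 3·(2, 26, 10).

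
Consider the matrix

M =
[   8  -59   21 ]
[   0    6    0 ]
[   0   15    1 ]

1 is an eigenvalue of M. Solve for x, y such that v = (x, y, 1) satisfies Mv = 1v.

-3, 0

We need (M - 1I)v = 0.
M - 1I = [[7, -59, 21], [0, 5, 0], [0, 15, 0]].
Row 1: (7)·x + (-59)·y + (21)·1 = 0
Row 2: (0)·x + (5)·y + (0)·1 = 0
Row 3: (0)·x + (15)·y + (0)·1 = 0
Solving gives x = -3, y = 0.
Check: M·(-3, 0, 1) = (-3, 0, 1) = 1·(-3, 0, 1).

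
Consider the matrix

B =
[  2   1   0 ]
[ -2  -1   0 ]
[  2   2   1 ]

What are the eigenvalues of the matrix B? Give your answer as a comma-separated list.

0, 1, 1

Set up det(lambda·I - B) = 0.
Cofactor expansion gives p(lambda) = lambda^3 - 2·lambda^2 + lambda.
Since p(0) = 0, lambda = 0 is a root.
Dividing by lambda leaves lambda^2 - 2·lambda + 1.
The quadratic factor is (lambda - 1)^2.
Eigenvalues: 0, 1, 1.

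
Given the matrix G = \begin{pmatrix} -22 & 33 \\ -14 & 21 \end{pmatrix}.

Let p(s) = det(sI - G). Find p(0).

p(0) = det(0·I − G) = det(−G) = (−1)^2·det(G).
det(G) = 0, so p(0) = 0.

0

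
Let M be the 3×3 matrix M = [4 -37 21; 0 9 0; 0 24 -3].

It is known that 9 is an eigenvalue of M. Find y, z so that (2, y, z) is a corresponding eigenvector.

We need (M - 9I)v = 0.
M - 9I = [[-5, -37, 21], [0, 0, 0], [0, 24, -12]].
Row 1: (-5)·2 + (-37)·y + (21)·z = 0
Row 2: (0)·2 + (0)·y + (0)·z = 0
Row 3: (0)·2 + (24)·y + (-12)·z = 0
Solving gives y = 2, z = 4.
Check: M·(2, 2, 4) = (18, 18, 36) = 9·(2, 2, 4).

2, 4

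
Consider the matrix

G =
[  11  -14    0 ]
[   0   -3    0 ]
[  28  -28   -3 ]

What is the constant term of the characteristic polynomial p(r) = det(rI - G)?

-99

p(0) = det(0·I − G) = det(−G) = (−1)^3·det(G).
det(G) = 99, so p(0) = -99.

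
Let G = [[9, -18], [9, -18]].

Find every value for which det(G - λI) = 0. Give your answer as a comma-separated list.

det(G - λI) = (9 - λ)(-18 - λ) - (-18)·(9) = λ^2 + 9λ.
This factors as (λ + 9)·λ = 0.
Eigenvalues: -9, 0.

-9, 0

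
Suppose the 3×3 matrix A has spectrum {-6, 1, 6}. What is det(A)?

det(A) is the product of the eigenvalues: (-6) · (1) · (6) = -36.

-36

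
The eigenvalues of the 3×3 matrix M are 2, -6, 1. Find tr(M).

-3

trace(M) is the sum of the eigenvalues: (2) + (-6) + (1) = -3.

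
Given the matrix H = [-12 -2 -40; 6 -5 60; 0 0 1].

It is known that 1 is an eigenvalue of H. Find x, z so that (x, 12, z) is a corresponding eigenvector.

-8, 2

We need (H - 1I)v = 0.
H - 1I = [[-13, -2, -40], [6, -6, 60], [0, 0, 0]].
Row 1: (-13)·x + (-2)·12 + (-40)·z = 0
Row 2: (6)·x + (-6)·12 + (60)·z = 0
Row 3: (0)·x + (0)·12 + (0)·z = 0
Solving gives x = -8, z = 2.
Check: H·(-8, 12, 2) = (-8, 12, 2) = 1·(-8, 12, 2).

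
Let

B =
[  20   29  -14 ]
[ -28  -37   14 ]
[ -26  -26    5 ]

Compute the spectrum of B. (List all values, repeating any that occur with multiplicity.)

The characteristic polynomial is p(λ) = det(λI - B).
Cofactor expansion gives p(λ) = λ^3 + 12λ^2 - 13λ - 360.
Since p(-9) = 0, λ = -9 is a root.
Factor out (λ + 9): p(λ) = (λ + 9)·(λ^2 + 3λ - 40).
The quadratic factors as (λ + 8)·(λ - 5).
Eigenvalues: -9, -8, 5.

-9, -8, 5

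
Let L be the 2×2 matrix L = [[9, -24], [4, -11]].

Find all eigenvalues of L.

-3, 1

det(L - λI) = (9 - λ)(-11 - λ) - (-24)·(4) = λ^2 + 2λ - 3.
This factors as (λ + 3)·(λ - 1) = 0.
Eigenvalues: -3, 1.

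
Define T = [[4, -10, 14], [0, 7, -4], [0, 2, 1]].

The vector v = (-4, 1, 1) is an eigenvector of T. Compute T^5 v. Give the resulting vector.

First find the eigenvalue: Tv = (-12, 3, 3) = 3·(-4, 1, 1), so λ = 3.
Then T^5 v = λ^5·v = 3^5·(-4, 1, 1) = 243·(-4, 1, 1) = (-972, 243, 243).

(-972, 243, 243)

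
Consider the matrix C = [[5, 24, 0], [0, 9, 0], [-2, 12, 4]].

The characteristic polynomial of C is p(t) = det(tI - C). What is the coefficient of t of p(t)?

101

p(t) = t^3 - 18t^2 + 101t - 180.
The coefficient of t is 101.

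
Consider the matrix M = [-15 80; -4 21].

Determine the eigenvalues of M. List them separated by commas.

det(M - rI) = (-15 - r)(21 - r) - (80)·(-4) = r^2 - 6r + 5.
This factors as (r - 1)·(r - 5) = 0.
Eigenvalues: 1, 5.

1, 5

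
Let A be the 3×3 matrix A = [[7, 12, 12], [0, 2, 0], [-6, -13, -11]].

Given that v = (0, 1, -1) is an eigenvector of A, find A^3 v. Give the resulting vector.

First find the eigenvalue: Av = (0, 2, -2) = 2·(0, 1, -1), so λ = 2.
Then A^3 v = λ^3·v = 2^3·(0, 1, -1) = 8·(0, 1, -1) = (0, 8, -8).

(0, 8, -8)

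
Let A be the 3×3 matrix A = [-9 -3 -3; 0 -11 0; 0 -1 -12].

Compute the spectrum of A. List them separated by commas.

-12, -11, -9

Compute the characteristic polynomial p(λ) = det(λI - A).
Cofactor expansion gives p(λ) = λ^3 + 32λ^2 + 339λ + 1188.
Try λ = -9: p(-9) = 0, so -9 is a root.
Dividing by (λ + 9) leaves λ^2 + 23λ + 132.
The quadratic factors as (λ + 12)·(λ + 11).
Eigenvalues: -12, -11, -9.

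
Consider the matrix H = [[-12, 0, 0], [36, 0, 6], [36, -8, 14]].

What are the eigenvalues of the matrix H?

-12, 6, 8

Compute the characteristic polynomial p(t) = det(tI - H).
Cofactor expansion gives p(t) = t^3 - 2t^2 - 120t + 576.
Since p(8) = 0, t = 8 is a root.
Dividing by (t - 8) leaves t^2 + 6t - 72.
The quadratic factors as (t + 12)·(t - 6).
Eigenvalues: -12, 6, 8.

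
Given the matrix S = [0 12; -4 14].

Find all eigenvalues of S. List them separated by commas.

det(S - rI) = (0 - r)(14 - r) - (12)·(-4) = r^2 - 14r + 48.
This factors as (r - 6)·(r - 8) = 0.
Eigenvalues: 6, 8.

6, 8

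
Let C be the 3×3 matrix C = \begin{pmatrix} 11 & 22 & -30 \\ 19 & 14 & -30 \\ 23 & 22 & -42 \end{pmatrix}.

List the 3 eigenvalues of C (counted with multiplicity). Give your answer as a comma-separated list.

Compute the characteristic polynomial p(λ) = det(λI - C).
Cofactor expansion gives p(λ) = λ^3 + 17λ^2 + 36λ - 288.
Try λ = 3: p(3) = 0, so 3 is a root.
Dividing by (λ - 3) leaves λ^2 + 20λ + 96.
The quadratic factors as (λ + 12)·(λ + 8).
Eigenvalues: -12, -8, 3.

-12, -8, 3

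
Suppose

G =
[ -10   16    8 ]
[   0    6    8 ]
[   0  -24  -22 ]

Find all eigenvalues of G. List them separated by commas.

-10, -10, -6

Set up det(λI - G) = 0.
Expanding the 3×3 determinant: p(λ) = λ^3 + 26λ^2 + 220λ + 600.
Since p(-10) = 0, λ = -10 is a root.
Factor out (λ + 10): p(λ) = (λ + 10)·(λ^2 + 16λ + 60).
The quadratic factors as (λ + 10)·(λ + 6).
Eigenvalues: -10, -10, -6.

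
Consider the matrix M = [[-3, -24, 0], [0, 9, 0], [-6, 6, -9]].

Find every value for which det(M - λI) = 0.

-9, -3, 9

Set up det(μI - M) = 0.
Cofactor expansion gives p(μ) = μ^3 + 3μ^2 - 81μ - 243.
Rational-root test: μ = 9 gives p(9) = 0.
Factor out (μ - 9): p(μ) = (μ - 9)·(μ^2 + 12μ + 27).
The quadratic factors as (μ + 9)·(μ + 3).
Eigenvalues: -9, -3, 9.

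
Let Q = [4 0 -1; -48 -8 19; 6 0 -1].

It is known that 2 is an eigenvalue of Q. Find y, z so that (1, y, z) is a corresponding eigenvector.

We need (Q - 2I)v = 0.
Q - 2I = [[2, 0, -1], [-48, -10, 19], [6, 0, -3]].
Row 1: (2)·1 + (0)·y + (-1)·z = 0
Row 2: (-48)·1 + (-10)·y + (19)·z = 0
Row 3: (6)·1 + (0)·y + (-3)·z = 0
Solving gives y = -1, z = 2.
Check: Q·(1, -1, 2) = (2, -2, 4) = 2·(1, -1, 2).

-1, 2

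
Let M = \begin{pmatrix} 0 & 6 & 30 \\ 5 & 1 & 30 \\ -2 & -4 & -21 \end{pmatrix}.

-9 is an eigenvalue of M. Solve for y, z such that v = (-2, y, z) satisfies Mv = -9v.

We need (M + 9I)v = 0.
M + 9I = [[9, 6, 30], [5, 10, 30], [-2, -4, -12]].
Row 1: (9)·-2 + (6)·y + (30)·z = 0
Row 2: (5)·-2 + (10)·y + (30)·z = 0
Row 3: (-2)·-2 + (-4)·y + (-12)·z = 0
Solving gives y = -2, z = 1.
Check: M·(-2, -2, 1) = (18, 18, -9) = -9·(-2, -2, 1).

-2, 1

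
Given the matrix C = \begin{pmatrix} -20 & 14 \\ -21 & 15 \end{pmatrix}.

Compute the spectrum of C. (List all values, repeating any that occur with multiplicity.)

det(C - λI) = (-20 - λ)(15 - λ) - (14)·(-21) = λ^2 + 5λ - 6.
This factors as (λ + 6)·(λ - 1) = 0.
Eigenvalues: -6, 1.

-6, 1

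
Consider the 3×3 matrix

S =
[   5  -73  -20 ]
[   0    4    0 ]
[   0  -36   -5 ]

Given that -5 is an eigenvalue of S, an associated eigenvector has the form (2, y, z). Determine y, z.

0, 1

We need (S + 5I)v = 0.
S + 5I = [[10, -73, -20], [0, 9, 0], [0, -36, 0]].
Row 1: (10)·2 + (-73)·y + (-20)·z = 0
Row 2: (0)·2 + (9)·y + (0)·z = 0
Row 3: (0)·2 + (-36)·y + (0)·z = 0
Solving gives y = 0, z = 1.
Check: S·(2, 0, 1) = (-10, 0, -5) = -5·(2, 0, 1).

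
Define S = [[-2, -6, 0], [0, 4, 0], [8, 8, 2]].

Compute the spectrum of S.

-2, 2, 4

The characteristic polynomial is p(t) = det(tI - S).
Expanding along the first row, p(t) = t^3 - 4t^2 - 4t + 16.
Rational-root test: t = -2 gives p(-2) = 0.
Factor out (t + 2): p(t) = (t + 2)·(t^2 - 6t + 8).
The quadratic factors as (t - 2)·(t - 4).
Eigenvalues: -2, 2, 4.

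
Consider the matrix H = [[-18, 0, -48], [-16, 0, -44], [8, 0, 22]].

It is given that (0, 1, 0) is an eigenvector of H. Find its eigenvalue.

Compute Hv: H·(0, 1, 0) = (0, 0, 0).
Since Hv = λv, compare component 2: 0 = λ·1, so λ = 0.

0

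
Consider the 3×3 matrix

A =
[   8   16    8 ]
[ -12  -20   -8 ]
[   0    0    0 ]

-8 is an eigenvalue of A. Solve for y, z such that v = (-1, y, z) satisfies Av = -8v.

We need (A + 8I)v = 0.
A + 8I = [[16, 16, 8], [-12, -12, -8], [0, 0, 8]].
Row 1: (16)·-1 + (16)·y + (8)·z = 0
Row 2: (-12)·-1 + (-12)·y + (-8)·z = 0
Row 3: (0)·-1 + (0)·y + (8)·z = 0
Solving gives y = 1, z = 0.
Check: A·(-1, 1, 0) = (8, -8, 0) = -8·(-1, 1, 0).

1, 0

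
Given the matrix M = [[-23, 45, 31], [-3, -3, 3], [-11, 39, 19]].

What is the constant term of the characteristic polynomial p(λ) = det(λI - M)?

p(0) = det(0·I − M) = det(−M) = (−1)^3·det(M).
det(M) = 432, so p(0) = -432.

-432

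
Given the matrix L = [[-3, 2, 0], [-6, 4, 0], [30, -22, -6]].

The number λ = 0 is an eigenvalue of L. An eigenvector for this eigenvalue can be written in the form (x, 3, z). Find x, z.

We need (L)v = 0.
L = [[-3, 2, 0], [-6, 4, 0], [30, -22, -6]].
Row 1: (-3)·x + (2)·3 + (0)·z = 0
Row 2: (-6)·x + (4)·3 + (0)·z = 0
Row 3: (30)·x + (-22)·3 + (-6)·z = 0
Solving gives x = 2, z = -1.
Check: L·(2, 3, -1) = (0, 0, 0) = 0·(2, 3, -1).

2, -1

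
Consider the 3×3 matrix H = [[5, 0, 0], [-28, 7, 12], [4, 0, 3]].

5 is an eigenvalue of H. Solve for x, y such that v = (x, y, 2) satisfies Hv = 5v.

1, 2

We need (H - 5I)v = 0.
H - 5I = [[0, 0, 0], [-28, 2, 12], [4, 0, -2]].
Row 1: (0)·x + (0)·y + (0)·2 = 0
Row 2: (-28)·x + (2)·y + (12)·2 = 0
Row 3: (4)·x + (0)·y + (-2)·2 = 0
Solving gives x = 1, y = 2.
Check: H·(1, 2, 2) = (5, 10, 10) = 5·(1, 2, 2).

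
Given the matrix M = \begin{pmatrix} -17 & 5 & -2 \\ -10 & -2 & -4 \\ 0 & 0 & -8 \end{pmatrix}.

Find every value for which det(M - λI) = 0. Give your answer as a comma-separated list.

Set up det(tI - M) = 0.
Cofactor expansion gives p(t) = t^3 + 27t^2 + 236t + 672.
Rational-root test: t = -8 gives p(-8) = 0.
Factor out (t + 8): p(t) = (t + 8)·(t^2 + 19t + 84).
The quadratic factors as (t + 12)·(t + 7).
Eigenvalues: -12, -8, -7.

-12, -8, -7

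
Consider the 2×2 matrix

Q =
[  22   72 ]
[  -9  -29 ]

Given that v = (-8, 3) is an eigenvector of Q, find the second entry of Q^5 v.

-9375

First find the eigenvalue: Qv = (40, -15) = -5·(-8, 3), so λ = -5.
Then Q^5 v = λ^5·v = (-5)^5·(-8, 3) = -3125·(-8, 3) = (25000, -9375).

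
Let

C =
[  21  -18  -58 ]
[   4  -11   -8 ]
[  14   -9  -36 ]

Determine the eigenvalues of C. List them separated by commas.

-11, -8, -7

Set up det(μI - C) = 0.
Expanding the 3×3 determinant: p(μ) = μ^3 + 26μ^2 + 221μ + 616.
Since p(-7) = 0, μ = -7 is a root.
Factor out (μ + 7): p(μ) = (μ + 7)·(μ^2 + 19μ + 88).
The quadratic factors as (μ + 11)·(μ + 8).
Eigenvalues: -11, -8, -7.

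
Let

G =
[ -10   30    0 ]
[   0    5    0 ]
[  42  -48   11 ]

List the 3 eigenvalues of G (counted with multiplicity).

The characteristic polynomial is p(λ) = det(λI - G).
Cofactor expansion gives p(λ) = λ^3 - 6λ^2 - 105λ + 550.
Rational-root test: λ = 5 gives p(5) = 0.
Dividing by (λ - 5) leaves λ^2 - λ - 110.
The quadratic factors as (λ + 10)·(λ - 11).
Eigenvalues: -10, 5, 11.

-10, 5, 11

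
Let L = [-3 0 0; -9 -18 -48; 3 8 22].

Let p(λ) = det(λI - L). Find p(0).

-36

p(0) = det(0·I − L) = det(−L) = (−1)^3·det(L).
det(L) = 36, so p(0) = -36.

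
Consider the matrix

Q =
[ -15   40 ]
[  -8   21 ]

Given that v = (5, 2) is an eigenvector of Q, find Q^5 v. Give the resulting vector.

(5, 2)

First find the eigenvalue: Qv = (5, 2) = 1·(5, 2), so λ = 1.
Then Q^5 v = λ^5·v = 1^5·(5, 2) = 1·(5, 2) = (5, 2).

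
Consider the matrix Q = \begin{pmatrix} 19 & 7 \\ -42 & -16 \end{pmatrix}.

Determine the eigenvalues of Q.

-2, 5

det(Q - sI) = (19 - s)(-16 - s) - (7)·(-42) = s^2 - 3s - 10.
This factors as (s + 2)·(s - 5) = 0.
Eigenvalues: -2, 5.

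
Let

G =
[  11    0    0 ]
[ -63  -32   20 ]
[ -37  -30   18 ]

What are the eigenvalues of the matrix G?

Compute the characteristic polynomial p(λ) = det(λI - G).
Expanding the 3×3 determinant: p(λ) = λ^3 + 3λ^2 - 130λ - 264.
Since p(-12) = 0, λ = -12 is a root.
Factor out (λ + 12): p(λ) = (λ + 12)·(λ^2 - 9λ - 22).
The quadratic factors as (λ + 2)·(λ - 11).
Eigenvalues: -12, -2, 11.

-12, -2, 11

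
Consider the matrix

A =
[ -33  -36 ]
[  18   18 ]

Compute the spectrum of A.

det(A - sI) = (-33 - s)(18 - s) - (-36)·(18) = s^2 + 15s + 54.
This factors as (s + 9)·(s + 6) = 0.
Eigenvalues: -9, -6.

-9, -6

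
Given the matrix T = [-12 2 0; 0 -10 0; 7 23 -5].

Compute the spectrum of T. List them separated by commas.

Compute the characteristic polynomial p(μ) = det(μI - T).
Expanding along the first row, p(μ) = μ^3 + 27μ^2 + 230μ + 600.
Rational-root test: μ = -5 gives p(-5) = 0.
Dividing by (μ + 5) leaves μ^2 + 22μ + 120.
The quadratic factors as (μ + 12)·(μ + 10).
Eigenvalues: -12, -10, -5.

-12, -10, -5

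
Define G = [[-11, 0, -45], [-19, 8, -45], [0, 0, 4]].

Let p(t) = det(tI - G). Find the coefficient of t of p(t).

-100

p(t) = t^3 - t^2 - 100t + 352.
The coefficient of t is -100.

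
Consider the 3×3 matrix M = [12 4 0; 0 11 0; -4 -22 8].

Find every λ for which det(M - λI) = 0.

8, 11, 12

Set up det(lambda·I - M) = 0.
Cofactor expansion gives p(lambda) = lambda^3 - 31·lambda^2 + 316·lambda - 1056.
Try lambda = 12: p(12) = 0, so 12 is a root.
Factor out (lambda - 12): p(lambda) = (lambda - 12)·(lambda^2 - 19·lambda + 88).
The quadratic factors as (lambda - 8)·(lambda - 11).
Eigenvalues: 8, 11, 12.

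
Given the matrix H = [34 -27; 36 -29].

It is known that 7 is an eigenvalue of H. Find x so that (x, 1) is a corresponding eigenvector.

We need (H - 7I)v = 0.
H - 7I = [[27, -27], [36, -36]].
Row 1: (27)·x + (-27)·1 = 0
Row 2: (36)·x + (-36)·1 = 0
Solving gives x = 1.
Check: H·(1, 1) = (7, 7) = 7·(1, 1).

1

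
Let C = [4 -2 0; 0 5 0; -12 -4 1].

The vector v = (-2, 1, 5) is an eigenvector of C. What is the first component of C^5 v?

-6250

First find the eigenvalue: Cv = (-10, 5, 25) = 5·(-2, 1, 5), so λ = 5.
Then C^5 v = λ^5·v = 5^5·(-2, 1, 5) = 3125·(-2, 1, 5) = (-6250, 3125, 15625).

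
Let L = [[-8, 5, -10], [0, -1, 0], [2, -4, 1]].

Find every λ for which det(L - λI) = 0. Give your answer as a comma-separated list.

-4, -3, -1

The characteristic polynomial is p(λ) = det(λI - L).
Expanding along the first row, p(λ) = λ^3 + 8λ^2 + 19λ + 12.
Try λ = -1: p(-1) = 0, so -1 is a root.
Dividing by (λ + 1) leaves λ^2 + 7λ + 12.
The quadratic factors as (λ + 4)·(λ + 3).
Eigenvalues: -4, -3, -1.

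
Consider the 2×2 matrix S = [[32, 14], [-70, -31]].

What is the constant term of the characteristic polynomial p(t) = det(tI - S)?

p(0) = det(0·I − S) = det(−S) = (−1)^2·det(S).
det(S) = -12, so p(0) = -12.

-12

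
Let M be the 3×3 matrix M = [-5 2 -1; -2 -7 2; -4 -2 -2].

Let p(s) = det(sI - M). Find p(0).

p(0) = det(0·I − M) = det(−M) = (−1)^3·det(M).
det(M) = -90, so p(0) = 90.

90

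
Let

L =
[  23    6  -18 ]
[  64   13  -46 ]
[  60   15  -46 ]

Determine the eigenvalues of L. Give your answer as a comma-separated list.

Compute the characteristic polynomial p(λ) = det(λI - L).
Expanding the 3×3 determinant: p(λ) = λ^3 + 10λ^2 + 29λ + 20.
Rational-root test: λ = -1 gives p(-1) = 0.
Factor out (λ + 1): p(λ) = (λ + 1)·(λ^2 + 9λ + 20).
The quadratic factors as (λ + 5)·(λ + 4).
Eigenvalues: -5, -4, -1.

-5, -4, -1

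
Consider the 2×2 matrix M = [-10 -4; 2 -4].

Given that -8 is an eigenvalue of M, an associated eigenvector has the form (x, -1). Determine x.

2

We need (M + 8I)v = 0.
M + 8I = [[-2, -4], [2, 4]].
Row 1: (-2)·x + (-4)·-1 = 0
Row 2: (2)·x + (4)·-1 = 0
Solving gives x = 2.
Check: M·(2, -1) = (-16, 8) = -8·(2, -1).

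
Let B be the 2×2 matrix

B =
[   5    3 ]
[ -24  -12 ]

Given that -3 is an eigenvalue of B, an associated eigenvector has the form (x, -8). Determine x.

We need (B + 3I)v = 0.
B + 3I = [[8, 3], [-24, -9]].
Row 1: (8)·x + (3)·-8 = 0
Row 2: (-24)·x + (-9)·-8 = 0
Solving gives x = 3.
Check: B·(3, -8) = (-9, 24) = -3·(3, -8).

3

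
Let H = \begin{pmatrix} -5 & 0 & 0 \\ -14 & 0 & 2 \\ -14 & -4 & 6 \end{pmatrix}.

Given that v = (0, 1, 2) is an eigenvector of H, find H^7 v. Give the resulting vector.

First find the eigenvalue: Hv = (0, 4, 8) = 4·(0, 1, 2), so λ = 4.
Then H^7 v = λ^7·v = 4^7·(0, 1, 2) = 16384·(0, 1, 2) = (0, 16384, 32768).

(0, 16384, 32768)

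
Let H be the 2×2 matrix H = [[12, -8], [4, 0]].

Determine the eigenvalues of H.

det(H - tI) = (12 - t)(0 - t) - (-8)·(4) = t^2 - 12t + 32.
This factors as (t - 4)·(t - 8) = 0.
Eigenvalues: 4, 8.

4, 8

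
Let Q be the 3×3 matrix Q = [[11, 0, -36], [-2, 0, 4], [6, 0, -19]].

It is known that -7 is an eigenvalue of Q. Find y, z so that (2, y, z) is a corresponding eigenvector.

0, 1

We need (Q + 7I)v = 0.
Q + 7I = [[18, 0, -36], [-2, 7, 4], [6, 0, -12]].
Row 1: (18)·2 + (0)·y + (-36)·z = 0
Row 2: (-2)·2 + (7)·y + (4)·z = 0
Row 3: (6)·2 + (0)·y + (-12)·z = 0
Solving gives y = 0, z = 1.
Check: Q·(2, 0, 1) = (-14, 0, -7) = -7·(2, 0, 1).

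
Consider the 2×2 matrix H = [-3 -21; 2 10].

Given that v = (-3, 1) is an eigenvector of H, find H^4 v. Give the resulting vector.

(-768, 256)

First find the eigenvalue: Hv = (-12, 4) = 4·(-3, 1), so λ = 4.
Then H^4 v = λ^4·v = 4^4·(-3, 1) = 256·(-3, 1) = (-768, 256).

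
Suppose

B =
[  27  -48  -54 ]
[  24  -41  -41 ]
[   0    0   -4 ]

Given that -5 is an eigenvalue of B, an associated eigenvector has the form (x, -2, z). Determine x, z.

-3, 0

We need (B + 5I)v = 0.
B + 5I = [[32, -48, -54], [24, -36, -41], [0, 0, 1]].
Row 1: (32)·x + (-48)·-2 + (-54)·z = 0
Row 2: (24)·x + (-36)·-2 + (-41)·z = 0
Row 3: (0)·x + (0)·-2 + (1)·z = 0
Solving gives x = -3, z = 0.
Check: B·(-3, -2, 0) = (15, 10, 0) = -5·(-3, -2, 0).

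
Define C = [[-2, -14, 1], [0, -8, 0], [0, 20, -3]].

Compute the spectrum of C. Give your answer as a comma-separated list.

-8, -3, -2

The characteristic polynomial is p(λ) = det(λI - C).
Expanding the 3×3 determinant: p(λ) = λ^3 + 13λ^2 + 46λ + 48.
Rational-root test: λ = -8 gives p(-8) = 0.
Dividing by (λ + 8) leaves λ^2 + 5λ + 6.
The quadratic factors as (λ + 3)·(λ + 2).
Eigenvalues: -8, -3, -2.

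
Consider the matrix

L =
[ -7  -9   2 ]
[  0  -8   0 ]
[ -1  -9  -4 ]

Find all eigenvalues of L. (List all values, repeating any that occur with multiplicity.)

Compute the characteristic polynomial p(λ) = det(λI - L).
Expanding along the first row, p(λ) = λ^3 + 19λ^2 + 118λ + 240.
Rational-root test: λ = -8 gives p(-8) = 0.
Dividing by (λ + 8) leaves λ^2 + 11λ + 30.
The quadratic factors as (λ + 6)·(λ + 5).
Eigenvalues: -8, -6, -5.

-8, -6, -5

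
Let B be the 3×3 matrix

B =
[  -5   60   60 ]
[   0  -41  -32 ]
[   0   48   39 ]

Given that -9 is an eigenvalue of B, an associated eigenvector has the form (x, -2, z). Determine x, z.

0, 2

We need (B + 9I)v = 0.
B + 9I = [[4, 60, 60], [0, -32, -32], [0, 48, 48]].
Row 1: (4)·x + (60)·-2 + (60)·z = 0
Row 2: (0)·x + (-32)·-2 + (-32)·z = 0
Row 3: (0)·x + (48)·-2 + (48)·z = 0
Solving gives x = 0, z = 2.
Check: B·(0, -2, 2) = (0, 18, -18) = -9·(0, -2, 2).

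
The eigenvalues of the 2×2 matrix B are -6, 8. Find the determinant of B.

-48

det(B) is the product of the eigenvalues: (-6) · (8) = -48.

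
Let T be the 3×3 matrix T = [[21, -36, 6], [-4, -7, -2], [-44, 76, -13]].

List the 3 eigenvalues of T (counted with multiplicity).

The characteristic polynomial is p(lambda) = det(lambda·I - T).
Expanding along the first row, p(lambda) = lambda^3 - lambda^2 - 57·lambda - 135.
Try lambda = -5: p(-5) = 0, so -5 is a root.
Factor out (lambda + 5): p(lambda) = (lambda + 5)·(lambda^2 - 6·lambda - 27).
The quadratic factors as (lambda + 3)·(lambda - 9).
Eigenvalues: -5, -3, 9.

-5, -3, 9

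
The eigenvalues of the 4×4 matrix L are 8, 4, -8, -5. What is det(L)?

det(L) is the product of the eigenvalues: (8) · (4) · (-8) · (-5) = 1280.

1280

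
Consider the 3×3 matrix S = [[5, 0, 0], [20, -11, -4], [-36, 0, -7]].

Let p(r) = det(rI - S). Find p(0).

p(0) = det(0·I − S) = det(−S) = (−1)^3·det(S).
det(S) = 385, so p(0) = -385.

-385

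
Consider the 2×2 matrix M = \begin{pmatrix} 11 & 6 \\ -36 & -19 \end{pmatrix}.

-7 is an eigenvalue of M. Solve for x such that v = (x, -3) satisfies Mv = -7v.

We need (M + 7I)v = 0.
M + 7I = [[18, 6], [-36, -12]].
Row 1: (18)·x + (6)·-3 = 0
Row 2: (-36)·x + (-12)·-3 = 0
Solving gives x = 1.
Check: M·(1, -3) = (-7, 21) = -7·(1, -3).

1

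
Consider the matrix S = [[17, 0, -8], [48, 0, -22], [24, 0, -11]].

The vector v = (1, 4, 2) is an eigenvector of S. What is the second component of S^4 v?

First find the eigenvalue: Sv = (1, 4, 2) = 1·(1, 4, 2), so λ = 1.
Then S^4 v = λ^4·v = 1^4·(1, 4, 2) = 1·(1, 4, 2) = (1, 4, 2).

4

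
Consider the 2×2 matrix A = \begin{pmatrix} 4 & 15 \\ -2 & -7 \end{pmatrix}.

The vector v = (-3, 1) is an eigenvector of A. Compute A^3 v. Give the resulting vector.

(3, -1)

First find the eigenvalue: Av = (3, -1) = -1·(-3, 1), so λ = -1.
Then A^3 v = λ^3·v = (-1)^3·(-3, 1) = -1·(-3, 1) = (3, -1).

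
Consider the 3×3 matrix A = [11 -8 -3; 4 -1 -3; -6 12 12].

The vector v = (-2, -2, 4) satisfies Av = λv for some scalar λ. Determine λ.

Compute Av: A·(-2, -2, 4) = (-18, -18, 36).
Since Av = λv, compare component 1: -18 = λ·-2, so λ = 9.

9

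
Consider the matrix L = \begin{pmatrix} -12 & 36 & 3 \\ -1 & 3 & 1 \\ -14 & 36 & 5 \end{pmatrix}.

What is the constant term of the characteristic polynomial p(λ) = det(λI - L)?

54

p(0) = det(0·I − L) = det(−L) = (−1)^3·det(L).
det(L) = -54, so p(0) = 54.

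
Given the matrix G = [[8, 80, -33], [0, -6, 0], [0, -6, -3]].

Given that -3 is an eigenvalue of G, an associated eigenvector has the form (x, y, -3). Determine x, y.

-9, 0

We need (G + 3I)v = 0.
G + 3I = [[11, 80, -33], [0, -3, 0], [0, -6, 0]].
Row 1: (11)·x + (80)·y + (-33)·-3 = 0
Row 2: (0)·x + (-3)·y + (0)·-3 = 0
Row 3: (0)·x + (-6)·y + (0)·-3 = 0
Solving gives x = -9, y = 0.
Check: G·(-9, 0, -3) = (27, 0, 9) = -3·(-9, 0, -3).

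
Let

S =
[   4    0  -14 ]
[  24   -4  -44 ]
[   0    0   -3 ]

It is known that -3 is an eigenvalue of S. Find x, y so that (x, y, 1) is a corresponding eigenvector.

2, 4

We need (S + 3I)v = 0.
S + 3I = [[7, 0, -14], [24, -1, -44], [0, 0, 0]].
Row 1: (7)·x + (0)·y + (-14)·1 = 0
Row 2: (24)·x + (-1)·y + (-44)·1 = 0
Row 3: (0)·x + (0)·y + (0)·1 = 0
Solving gives x = 2, y = 4.
Check: S·(2, 4, 1) = (-6, -12, -3) = -3·(2, 4, 1).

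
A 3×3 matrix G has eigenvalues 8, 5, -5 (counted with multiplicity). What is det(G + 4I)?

If G has eigenvalues 8, 5, -5, then G + 4I has eigenvalues 12, 9, -1.
det(G + 4I) = (12) · (9) · (-1) = -108.

-108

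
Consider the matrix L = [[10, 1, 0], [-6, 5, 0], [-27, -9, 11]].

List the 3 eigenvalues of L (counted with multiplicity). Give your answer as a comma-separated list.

7, 8, 11

Compute the characteristic polynomial p(s) = det(sI - L).
Cofactor expansion gives p(s) = s^3 - 26s^2 + 221s - 616.
Try s = 8: p(8) = 0, so 8 is a root.
Dividing by (s - 8) leaves s^2 - 18s + 77.
The quadratic factors as (s - 7)·(s - 11).
Eigenvalues: 7, 8, 11.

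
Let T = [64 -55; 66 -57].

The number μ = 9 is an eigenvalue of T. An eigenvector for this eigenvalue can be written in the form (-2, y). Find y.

-2

We need (T - 9I)v = 0.
T - 9I = [[55, -55], [66, -66]].
Row 1: (55)·-2 + (-55)·y = 0
Row 2: (66)·-2 + (-66)·y = 0
Solving gives y = -2.
Check: T·(-2, -2) = (-18, -18) = 9·(-2, -2).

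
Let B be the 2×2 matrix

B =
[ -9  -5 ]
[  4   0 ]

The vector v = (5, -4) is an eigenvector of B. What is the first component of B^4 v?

3125

First find the eigenvalue: Bv = (-25, 20) = -5·(5, -4), so λ = -5.
Then B^4 v = λ^4·v = (-5)^4·(5, -4) = 625·(5, -4) = (3125, -2500).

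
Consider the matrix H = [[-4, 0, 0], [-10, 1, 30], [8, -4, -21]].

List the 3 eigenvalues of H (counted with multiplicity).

Compute the characteristic polynomial p(λ) = det(λI - H).
Expanding the 3×3 determinant: p(λ) = λ^3 + 24λ^2 + 179λ + 396.
Rational-root test: λ = -4 gives p(-4) = 0.
Factor out (λ + 4): p(λ) = (λ + 4)·(λ^2 + 20λ + 99).
The quadratic factors as (λ + 11)·(λ + 9).
Eigenvalues: -11, -9, -4.

-11, -9, -4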